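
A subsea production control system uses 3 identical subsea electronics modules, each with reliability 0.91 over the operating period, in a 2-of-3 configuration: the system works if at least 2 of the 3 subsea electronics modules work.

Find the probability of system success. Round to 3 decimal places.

R = Σ_{i=2}^{3} C(3,i) p^i (1−p)^{3−i} with p = 0.91
C(3,2)·0.91^2·0.09^1 = 0.22359
C(3,3)·0.91^3·0.09^0 = 0.75357
Sum = 0.977

0.977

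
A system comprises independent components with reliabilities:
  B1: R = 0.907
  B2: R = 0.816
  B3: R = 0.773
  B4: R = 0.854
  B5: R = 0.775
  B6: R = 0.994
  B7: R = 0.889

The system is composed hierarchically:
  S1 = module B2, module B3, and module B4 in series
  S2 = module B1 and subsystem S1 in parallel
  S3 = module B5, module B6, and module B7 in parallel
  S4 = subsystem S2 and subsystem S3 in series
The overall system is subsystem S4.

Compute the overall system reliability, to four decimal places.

Series (B2, B3, and B4): 0.816000 × 0.773000 × 0.854000 = 0.538676
Parallel (B1 and [0.538676]): 1 − (1 − 0.907000)(1 − 0.538676) = 0.957097
Parallel (B5, B6, and B7): 1 − (1 − 0.775000)(1 − 0.994000)(1 − 0.889000) = 0.999850
Series ([0.957097] and [0.999850]): 0.957097 × 0.999850 = 0.9570

0.9570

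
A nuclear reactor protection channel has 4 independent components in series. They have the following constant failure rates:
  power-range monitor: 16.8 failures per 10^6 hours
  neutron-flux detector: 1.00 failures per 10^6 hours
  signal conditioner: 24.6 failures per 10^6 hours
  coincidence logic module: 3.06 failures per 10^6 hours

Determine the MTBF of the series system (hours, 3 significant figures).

Series of exponential components: λ_sys = Σ λ_i
λ_sys = 0.0000168 + 0.00000100 + 0.0000246 + 0.00000306 = 4.5460e-05 /h
MTBF = 1 / λ_sys = 22000 h

22000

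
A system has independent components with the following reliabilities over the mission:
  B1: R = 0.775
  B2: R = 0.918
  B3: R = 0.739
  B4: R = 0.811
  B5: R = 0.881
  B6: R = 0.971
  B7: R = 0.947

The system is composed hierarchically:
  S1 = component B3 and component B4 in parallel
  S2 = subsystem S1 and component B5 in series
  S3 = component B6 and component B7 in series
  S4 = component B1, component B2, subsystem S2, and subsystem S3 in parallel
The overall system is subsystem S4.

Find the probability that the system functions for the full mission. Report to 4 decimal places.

Parallel (B3 and B4): 1 − (1 − 0.739000)(1 − 0.811000) = 0.950671
Series ([0.950671] and B5): 0.950671 × 0.881000 = 0.837541
Series (B6 and B7): 0.971000 × 0.947000 = 0.919537
Parallel (B1, B2, [0.837541], and [0.919537]): 1 − (1 − 0.775000)(1 − 0.918000)(1 − 0.837541)(1 − 0.919537) = 0.9998

0.9998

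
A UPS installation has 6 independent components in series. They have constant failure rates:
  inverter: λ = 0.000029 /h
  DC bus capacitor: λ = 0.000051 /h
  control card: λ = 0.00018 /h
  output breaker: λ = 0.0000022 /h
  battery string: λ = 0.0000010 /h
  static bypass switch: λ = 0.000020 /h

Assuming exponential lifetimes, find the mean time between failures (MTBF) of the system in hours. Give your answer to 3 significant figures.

3530

Series of exponential components: λ_sys = Σ λ_i
λ_sys = 0.000029 + 0.000051 + 0.00018 + 0.0000022 + 0.0000010 + 0.000020 = 2.8320e-04 /h
MTBF = 1 / λ_sys = 3530 h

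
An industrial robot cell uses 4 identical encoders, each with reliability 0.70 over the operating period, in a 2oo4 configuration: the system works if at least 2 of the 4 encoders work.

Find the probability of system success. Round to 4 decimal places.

0.9163

R = Σ_{i=2}^{4} C(4,i) p^i (1−p)^{4−i} with p = 0.70
C(4,2)·0.70^2·0.30^2 = 0.264600
C(4,3)·0.70^3·0.30^1 = 0.411600
C(4,4)·0.70^4·0.30^0 = 0.240100
Sum = 0.9163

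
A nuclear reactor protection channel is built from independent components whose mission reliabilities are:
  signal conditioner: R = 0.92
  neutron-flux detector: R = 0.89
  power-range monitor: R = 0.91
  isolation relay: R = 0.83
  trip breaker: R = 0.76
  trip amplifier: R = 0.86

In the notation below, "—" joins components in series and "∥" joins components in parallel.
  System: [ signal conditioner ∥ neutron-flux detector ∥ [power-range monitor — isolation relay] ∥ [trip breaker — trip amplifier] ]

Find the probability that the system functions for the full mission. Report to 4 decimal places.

Series (power-range monitor and isolation relay): 0.910000 × 0.830000 = 0.755300
Series (trip breaker and trip amplifier): 0.760000 × 0.860000 = 0.653600
Parallel (signal conditioner, neutron-flux detector, [0.755300], and [0.653600]): 1 − (1 − 0.920000)(1 − 0.890000)(1 − 0.755300)(1 − 0.653600) = 0.9993

0.9993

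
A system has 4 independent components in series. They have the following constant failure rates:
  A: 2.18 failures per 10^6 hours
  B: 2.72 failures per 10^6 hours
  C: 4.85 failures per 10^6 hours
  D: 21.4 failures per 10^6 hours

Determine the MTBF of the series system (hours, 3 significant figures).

Series of exponential components: λ_sys = Σ λ_i
λ_sys = 0.00000218 + 0.00000272 + 0.00000485 + 0.0000214 = 3.1150e-05 /h
MTBF = 1 / λ_sys = 32100 h

32100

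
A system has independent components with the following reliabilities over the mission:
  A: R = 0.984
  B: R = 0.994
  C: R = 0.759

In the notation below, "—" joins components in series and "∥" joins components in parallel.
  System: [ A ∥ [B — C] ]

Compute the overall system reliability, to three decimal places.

0.996

Series (B and C): 0.99400 × 0.75900 = 0.75445
Parallel (A and [0.75445]): 1 − (1 − 0.98400)(1 − 0.75445) = 0.996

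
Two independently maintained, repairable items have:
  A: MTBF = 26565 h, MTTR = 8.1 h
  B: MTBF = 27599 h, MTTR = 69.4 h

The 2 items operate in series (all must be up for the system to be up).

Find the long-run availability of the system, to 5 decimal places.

0.99719

A(A) = MTBF/(MTBF+MTTR) = 26565/(26565+8.1) = 0.999695
A(B) = MTBF/(MTBF+MTTR) = 27599/(27599+69.4) = 0.997492
Series availability: 0.999695 × 0.997492 = 0.99719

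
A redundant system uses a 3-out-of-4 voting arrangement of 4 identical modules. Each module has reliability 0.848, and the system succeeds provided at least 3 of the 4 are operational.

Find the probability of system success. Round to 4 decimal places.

0.8879

R = Σ_{i=3}^{4} C(4,i) p^i (1−p)^{4−i} with p = 0.848
C(4,3)·0.848^3·0.152^1 = 0.370759
C(4,4)·0.848^4·0.152^0 = 0.517111
Sum = 0.8879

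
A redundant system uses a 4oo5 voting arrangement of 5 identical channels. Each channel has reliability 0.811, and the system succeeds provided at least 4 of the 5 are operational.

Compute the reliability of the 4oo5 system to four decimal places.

R = Σ_{i=4}^{5} C(5,i) p^i (1−p)^{5−i} with p = 0.811
C(5,4)·0.811^4·0.189^1 = 0.408804
C(5,5)·0.811^5·0.189^0 = 0.350836
Sum = 0.7596

0.7596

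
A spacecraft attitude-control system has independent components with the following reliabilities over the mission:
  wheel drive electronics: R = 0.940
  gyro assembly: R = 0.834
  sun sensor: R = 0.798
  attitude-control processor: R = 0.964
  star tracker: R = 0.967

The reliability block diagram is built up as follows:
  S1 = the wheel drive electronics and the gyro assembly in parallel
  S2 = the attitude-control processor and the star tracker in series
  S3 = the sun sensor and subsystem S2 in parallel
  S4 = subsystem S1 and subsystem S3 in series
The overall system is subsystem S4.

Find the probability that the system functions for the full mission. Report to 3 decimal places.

0.976

Parallel (wheel drive electronics and gyro assembly): 1 − (1 − 0.94000)(1 − 0.83400) = 0.99004
Series (attitude-control processor and star tracker): 0.96400 × 0.96700 = 0.93219
Parallel (sun sensor and [0.93219]): 1 − (1 − 0.79800)(1 − 0.93219) = 0.98630
Series ([0.99004] and [0.98630]): 0.99004 × 0.98630 = 0.976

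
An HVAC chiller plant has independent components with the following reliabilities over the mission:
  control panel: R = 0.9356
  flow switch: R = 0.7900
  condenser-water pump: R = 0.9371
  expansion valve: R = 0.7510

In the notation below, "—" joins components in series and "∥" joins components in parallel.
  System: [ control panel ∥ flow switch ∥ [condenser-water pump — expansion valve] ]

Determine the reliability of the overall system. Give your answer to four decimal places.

0.9960

Series (condenser-water pump and expansion valve): 0.937100 × 0.751000 = 0.703762
Parallel (control panel, flow switch, and [0.703762]): 1 − (1 − 0.935600)(1 − 0.790000)(1 − 0.703762) = 0.9960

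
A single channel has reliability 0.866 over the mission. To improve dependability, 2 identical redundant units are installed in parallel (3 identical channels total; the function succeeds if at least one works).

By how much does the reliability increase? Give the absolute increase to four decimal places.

R_before = 0.866
R_after = 1 − (1 − 0.866)^3 = 0.9976
ΔR = 0.9976 − 0.866 = 0.1316

0.1316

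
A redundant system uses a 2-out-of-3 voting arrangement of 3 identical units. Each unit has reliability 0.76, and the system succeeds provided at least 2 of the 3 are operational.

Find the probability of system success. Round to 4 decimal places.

0.8548

R = Σ_{i=2}^{3} C(3,i) p^i (1−p)^{3−i} with p = 0.76
C(3,2)·0.76^2·0.24^1 = 0.415872
C(3,3)·0.76^3·0.24^0 = 0.438976
Sum = 0.8548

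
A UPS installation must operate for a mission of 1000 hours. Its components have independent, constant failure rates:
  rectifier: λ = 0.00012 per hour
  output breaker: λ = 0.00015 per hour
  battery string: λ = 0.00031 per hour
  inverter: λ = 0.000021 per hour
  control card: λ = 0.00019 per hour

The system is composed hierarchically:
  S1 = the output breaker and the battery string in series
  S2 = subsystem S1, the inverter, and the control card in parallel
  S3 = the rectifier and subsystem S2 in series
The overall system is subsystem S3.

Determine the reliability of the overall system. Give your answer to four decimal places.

0.8857

R(rectifier) = exp(−0.00012 × 1000) = 0.886920
R(output breaker) = exp(−0.00015 × 1000) = 0.860708
R(battery string) = exp(−0.00031 × 1000) = 0.733447
R(inverter) = exp(−0.000021 × 1000) = 0.979219
R(control card) = exp(−0.00019 × 1000) = 0.826959
Series (output breaker and battery string): 0.860708 × 0.733447 = 0.631284
Parallel ([0.631284], inverter, and control card): 1 − (1 − 0.631284)(1 − 0.979219)(1 − 0.826959) = 0.998674
Series (rectifier and [0.998674]): 0.886920 × 0.998674 = 0.8857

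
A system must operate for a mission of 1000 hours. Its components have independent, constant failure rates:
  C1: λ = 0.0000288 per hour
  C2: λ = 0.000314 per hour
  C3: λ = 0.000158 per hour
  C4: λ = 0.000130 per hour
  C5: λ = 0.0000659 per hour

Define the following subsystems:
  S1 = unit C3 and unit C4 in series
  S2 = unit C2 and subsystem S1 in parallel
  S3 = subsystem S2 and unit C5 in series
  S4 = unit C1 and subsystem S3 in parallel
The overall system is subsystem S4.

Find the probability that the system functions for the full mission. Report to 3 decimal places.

0.996

R(C1) = exp(−0.0000288 × 1000) = 0.97161
R(C2) = exp(−0.000314 × 1000) = 0.73052
R(C3) = exp(−0.000158 × 1000) = 0.85385
R(C4) = exp(−0.000130 × 1000) = 0.87810
R(C5) = exp(−0.0000659 × 1000) = 0.93622
Series (C3 and C4): 0.85385 × 0.87810 = 0.74977
Parallel (C2 and [0.74977]): 1 − (1 − 0.73052)(1 − 0.74977) = 0.93257
Series ([0.93257] and C5): 0.93257 × 0.93622 = 0.87309
Parallel (C1 and [0.87309]): 1 − (1 − 0.97161)(1 − 0.87309) = 0.996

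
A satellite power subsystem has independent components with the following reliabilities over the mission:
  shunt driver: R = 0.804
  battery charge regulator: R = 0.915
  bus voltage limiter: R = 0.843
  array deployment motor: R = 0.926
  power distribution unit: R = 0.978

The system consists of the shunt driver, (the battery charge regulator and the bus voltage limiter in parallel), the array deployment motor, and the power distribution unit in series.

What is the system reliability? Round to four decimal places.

0.7184

Parallel (battery charge regulator and bus voltage limiter): 1 − (1 − 0.915000)(1 − 0.843000) = 0.986655
Series (shunt driver, [0.986655], array deployment motor, and power distribution unit): 0.804000 × 0.986655 × 0.926000 × 0.978000 = 0.7184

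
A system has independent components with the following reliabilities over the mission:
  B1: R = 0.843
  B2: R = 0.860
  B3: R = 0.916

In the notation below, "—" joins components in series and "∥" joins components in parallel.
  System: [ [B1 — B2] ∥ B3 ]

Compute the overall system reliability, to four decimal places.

Series (B1 and B2): 0.843000 × 0.860000 = 0.724980
Parallel ([0.724980] and B3): 1 − (1 − 0.724980)(1 − 0.916000) = 0.9769

0.9769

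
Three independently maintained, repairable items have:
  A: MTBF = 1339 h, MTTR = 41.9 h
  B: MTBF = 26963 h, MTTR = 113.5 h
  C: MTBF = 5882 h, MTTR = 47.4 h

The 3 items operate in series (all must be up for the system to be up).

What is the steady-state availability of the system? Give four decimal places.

A(A) = MTBF/(MTBF+MTTR) = 1339/(1339+41.9) = 0.969657
A(B) = MTBF/(MTBF+MTTR) = 26963/(26963+113.5) = 0.995808
A(C) = MTBF/(MTBF+MTTR) = 5882/(5882+47.4) = 0.992006
Series availability: 0.969657 × 0.995808 × 0.992006 = 0.9579

0.9579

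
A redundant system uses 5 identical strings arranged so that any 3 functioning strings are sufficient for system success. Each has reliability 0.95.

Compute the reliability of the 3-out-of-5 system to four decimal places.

0.9988

R = Σ_{i=3}^{5} C(5,i) p^i (1−p)^{5−i} with p = 0.95
C(5,3)·0.95^3·0.05^2 = 0.021434
C(5,4)·0.95^4·0.05^1 = 0.203627
C(5,5)·0.95^5·0.05^0 = 0.773781
Sum = 0.9988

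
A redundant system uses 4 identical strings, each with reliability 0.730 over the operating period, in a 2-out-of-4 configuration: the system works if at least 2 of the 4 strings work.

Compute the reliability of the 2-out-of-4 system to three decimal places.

R = Σ_{i=2}^{4} C(4,i) p^i (1−p)^{4−i} with p = 0.730
C(4,2)·0.730^2·0.270^2 = 0.23309
C(4,3)·0.730^3·0.270^1 = 0.42014
C(4,4)·0.730^4·0.270^0 = 0.28398
Sum = 0.937

0.937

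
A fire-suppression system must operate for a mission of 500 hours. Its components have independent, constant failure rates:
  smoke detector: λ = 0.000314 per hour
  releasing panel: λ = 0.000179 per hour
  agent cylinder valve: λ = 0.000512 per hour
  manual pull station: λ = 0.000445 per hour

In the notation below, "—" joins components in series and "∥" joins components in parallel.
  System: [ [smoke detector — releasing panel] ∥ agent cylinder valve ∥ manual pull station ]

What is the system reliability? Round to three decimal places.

R(smoke detector) = exp(−0.000314 × 500) = 0.85470
R(releasing panel) = exp(−0.000179 × 500) = 0.91439
R(agent cylinder valve) = exp(−0.000512 × 500) = 0.77414
R(manual pull station) = exp(−0.000445 × 500) = 0.80052
Series (smoke detector and releasing panel): 0.85470 × 0.91439 = 0.78153
Parallel ([0.78153], agent cylinder valve, and manual pull station): 1 − (1 − 0.78153)(1 − 0.77414)(1 − 0.80052) = 0.990

0.990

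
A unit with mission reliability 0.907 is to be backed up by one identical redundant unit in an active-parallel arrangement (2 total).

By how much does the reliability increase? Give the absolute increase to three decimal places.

0.084

R_before = 0.907
R_after = 1 − (1 − 0.907)^2 = 0.991
ΔR = 0.991 − 0.907 = 0.084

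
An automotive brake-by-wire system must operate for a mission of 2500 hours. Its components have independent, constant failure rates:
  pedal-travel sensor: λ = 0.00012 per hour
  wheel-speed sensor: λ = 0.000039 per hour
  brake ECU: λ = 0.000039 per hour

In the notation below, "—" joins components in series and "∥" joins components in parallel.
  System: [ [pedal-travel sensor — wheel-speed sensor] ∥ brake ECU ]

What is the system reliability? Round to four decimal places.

R(pedal-travel sensor) = exp(−0.00012 × 2500) = 0.740818
R(wheel-speed sensor) = exp(−0.000039 × 2500) = 0.907102
R(brake ECU) = exp(−0.000039 × 2500) = 0.907102
Series (pedal-travel sensor and wheel-speed sensor): 0.740818 × 0.907102 = 0.671997
Parallel ([0.671997] and brake ECU): 1 − (1 − 0.671997)(1 − 0.907102) = 0.9695

0.9695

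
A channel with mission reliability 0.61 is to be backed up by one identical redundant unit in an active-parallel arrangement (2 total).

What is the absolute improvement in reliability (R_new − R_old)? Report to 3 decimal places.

R_before = 0.61
R_after = 1 − (1 − 0.61)^2 = 0.848
ΔR = 0.848 − 0.61 = 0.238

0.238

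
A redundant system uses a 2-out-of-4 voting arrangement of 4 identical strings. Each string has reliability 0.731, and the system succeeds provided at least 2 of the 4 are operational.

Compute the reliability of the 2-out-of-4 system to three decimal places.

0.938

R = Σ_{i=2}^{4} C(4,i) p^i (1−p)^{4−i} with p = 0.731
C(4,2)·0.731^2·0.269^2 = 0.23200
C(4,3)·0.731^3·0.269^1 = 0.42030
C(4,4)·0.731^4·0.269^0 = 0.28554
Sum = 0.938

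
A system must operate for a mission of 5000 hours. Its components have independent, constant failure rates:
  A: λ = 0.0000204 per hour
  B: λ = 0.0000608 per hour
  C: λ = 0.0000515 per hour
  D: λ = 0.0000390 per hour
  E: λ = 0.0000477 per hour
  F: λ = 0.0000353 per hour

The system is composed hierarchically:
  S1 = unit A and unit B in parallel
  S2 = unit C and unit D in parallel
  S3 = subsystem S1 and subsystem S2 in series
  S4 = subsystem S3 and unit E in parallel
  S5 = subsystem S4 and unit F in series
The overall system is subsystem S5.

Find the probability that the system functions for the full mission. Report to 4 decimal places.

R(A) = exp(−0.0000204 × 5000) = 0.903030
R(B) = exp(−0.0000608 × 5000) = 0.737861
R(C) = exp(−0.0000515 × 5000) = 0.772982
R(D) = exp(−0.0000390 × 5000) = 0.822835
R(E) = exp(−0.0000477 × 5000) = 0.787809
R(F) = exp(−0.0000353 × 5000) = 0.838199
Parallel (A and B): 1 − (1 − 0.903030)(1 − 0.737861) = 0.974580
Parallel (C and D): 1 − (1 − 0.772982)(1 − 0.822835) = 0.959780
Series ([0.974580] and [0.959780]): 0.974580 × 0.959780 = 0.935382
Parallel ([0.935382] and E): 1 − (1 − 0.935382)(1 − 0.787809) = 0.986289
Series ([0.986289] and F): 0.986289 × 0.838199 = 0.8267

0.8267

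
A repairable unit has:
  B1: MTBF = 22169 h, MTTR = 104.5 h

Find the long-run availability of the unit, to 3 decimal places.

A(B1) = MTBF/(MTBF+MTTR) = 22169/(22169+104.5) = 0.995

0.995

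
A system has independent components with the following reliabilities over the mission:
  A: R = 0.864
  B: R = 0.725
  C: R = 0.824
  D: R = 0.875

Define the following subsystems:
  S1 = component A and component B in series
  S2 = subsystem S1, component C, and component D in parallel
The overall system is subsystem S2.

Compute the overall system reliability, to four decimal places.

Series (A and B): 0.864000 × 0.725000 = 0.626400
Parallel ([0.626400], C, and D): 1 − (1 − 0.626400)(1 − 0.824000)(1 − 0.875000) = 0.9918

0.9918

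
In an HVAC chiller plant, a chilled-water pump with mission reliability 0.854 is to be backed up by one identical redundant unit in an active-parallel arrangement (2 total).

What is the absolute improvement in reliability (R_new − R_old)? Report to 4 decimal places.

0.1247

R_before = 0.854
R_after = 1 − (1 − 0.854)^2 = 0.9787
ΔR = 0.9787 − 0.854 = 0.1247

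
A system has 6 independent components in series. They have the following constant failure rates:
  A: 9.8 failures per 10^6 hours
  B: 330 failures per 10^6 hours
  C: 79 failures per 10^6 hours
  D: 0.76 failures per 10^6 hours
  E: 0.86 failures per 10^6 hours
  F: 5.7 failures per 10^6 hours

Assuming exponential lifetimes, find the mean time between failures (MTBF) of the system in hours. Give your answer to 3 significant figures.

2350

Series of exponential components: λ_sys = Σ λ_i
λ_sys = 0.0000098 + 0.00033 + 0.000079 + 0.00000076 + 0.00000086 + 0.0000057 = 4.2612e-04 /h
MTBF = 1 / λ_sys = 2350 h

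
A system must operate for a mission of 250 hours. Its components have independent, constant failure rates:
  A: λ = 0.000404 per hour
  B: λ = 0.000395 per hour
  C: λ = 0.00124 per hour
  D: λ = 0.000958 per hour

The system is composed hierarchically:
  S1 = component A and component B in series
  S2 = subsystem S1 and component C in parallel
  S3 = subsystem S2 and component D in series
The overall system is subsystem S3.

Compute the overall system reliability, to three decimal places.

0.749

R(A) = exp(−0.000404 × 250) = 0.90393
R(B) = exp(−0.000395 × 250) = 0.90597
R(C) = exp(−0.00124 × 250) = 0.73345
R(D) = exp(−0.000958 × 250) = 0.78702
Series (A and B): 0.90393 × 0.90597 = 0.81893
Parallel ([0.81893] and C): 1 − (1 − 0.81893)(1 − 0.73345) = 0.95174
Series ([0.95174] and D): 0.95174 × 0.78702 = 0.749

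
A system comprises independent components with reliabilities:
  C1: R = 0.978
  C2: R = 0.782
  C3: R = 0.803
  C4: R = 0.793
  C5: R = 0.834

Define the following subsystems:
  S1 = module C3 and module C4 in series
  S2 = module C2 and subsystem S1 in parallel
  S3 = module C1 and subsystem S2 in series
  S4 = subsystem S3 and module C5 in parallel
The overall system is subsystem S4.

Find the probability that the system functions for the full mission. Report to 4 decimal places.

Series (C3 and C4): 0.803000 × 0.793000 = 0.636779
Parallel (C2 and [0.636779]): 1 − (1 − 0.782000)(1 − 0.636779) = 0.920818
Series (C1 and [0.920818]): 0.978000 × 0.920818 = 0.900560
Parallel ([0.900560] and C5): 1 − (1 − 0.900560)(1 − 0.834000) = 0.9835

0.9835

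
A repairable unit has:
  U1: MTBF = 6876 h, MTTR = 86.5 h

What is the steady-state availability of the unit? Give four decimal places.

0.9876

A(U1) = MTBF/(MTBF+MTTR) = 6876/(6876+86.5) = 0.9876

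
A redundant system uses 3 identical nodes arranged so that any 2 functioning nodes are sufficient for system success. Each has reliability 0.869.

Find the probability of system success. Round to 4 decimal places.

0.9530

R = Σ_{i=2}^{3} C(3,i) p^i (1−p)^{3−i} with p = 0.869
C(3,2)·0.869^2·0.131^1 = 0.296778
C(3,3)·0.869^3·0.131^0 = 0.656235
Sum = 0.9530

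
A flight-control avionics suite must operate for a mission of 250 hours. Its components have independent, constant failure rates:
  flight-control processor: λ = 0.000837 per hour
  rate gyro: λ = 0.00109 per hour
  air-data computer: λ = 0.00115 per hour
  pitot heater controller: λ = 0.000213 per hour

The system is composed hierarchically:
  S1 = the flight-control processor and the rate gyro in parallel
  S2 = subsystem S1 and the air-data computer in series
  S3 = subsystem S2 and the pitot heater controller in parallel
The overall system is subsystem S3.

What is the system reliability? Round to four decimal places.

0.9853

R(flight-control processor) = exp(−0.000837 × 250) = 0.811192
R(rate gyro) = exp(−0.00109 × 250) = 0.761473
R(air-data computer) = exp(−0.00115 × 250) = 0.750137
R(pitot heater controller) = exp(−0.000213 × 250) = 0.948143
Parallel (flight-control processor and rate gyro): 1 − (1 − 0.811192)(1 − 0.761473) = 0.954964
Series ([0.954964] and air-data computer): 0.954964 × 0.750137 = 0.716354
Parallel ([0.716354] and pitot heater controller): 1 − (1 − 0.716354)(1 − 0.948143) = 0.9853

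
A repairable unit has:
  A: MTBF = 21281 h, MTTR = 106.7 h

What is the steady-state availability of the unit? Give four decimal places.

A(A) = MTBF/(MTBF+MTTR) = 21281/(21281+106.7) = 0.9950

0.9950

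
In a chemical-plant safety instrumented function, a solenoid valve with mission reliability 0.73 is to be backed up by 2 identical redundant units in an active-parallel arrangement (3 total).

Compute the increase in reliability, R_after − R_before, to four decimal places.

0.2503

R_before = 0.73
R_after = 1 − (1 − 0.73)^3 = 0.9803
ΔR = 0.9803 − 0.73 = 0.2503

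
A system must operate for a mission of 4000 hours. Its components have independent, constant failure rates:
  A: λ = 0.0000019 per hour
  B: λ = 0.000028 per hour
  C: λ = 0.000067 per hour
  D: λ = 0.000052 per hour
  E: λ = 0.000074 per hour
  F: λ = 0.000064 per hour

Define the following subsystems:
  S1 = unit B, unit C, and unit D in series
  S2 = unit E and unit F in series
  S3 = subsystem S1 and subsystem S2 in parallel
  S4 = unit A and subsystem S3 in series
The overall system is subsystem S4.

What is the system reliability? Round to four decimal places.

0.8053

R(A) = exp(−0.0000019 × 4000) = 0.992429
R(B) = exp(−0.000028 × 4000) = 0.894044
R(C) = exp(−0.000067 × 4000) = 0.764908
R(D) = exp(−0.000052 × 4000) = 0.812207
R(E) = exp(−0.000074 × 4000) = 0.743787
R(F) = exp(−0.000064 × 4000) = 0.774142
Series (B, C, and D): 0.894044 × 0.764908 × 0.812207 = 0.555437
Series (E and F): 0.743787 × 0.774142 = 0.575797
Parallel ([0.555437] and [0.575797]): 1 − (1 − 0.555437)(1 − 0.575797) = 0.811415
Series (A and [0.811415]): 0.992429 × 0.811415 = 0.8053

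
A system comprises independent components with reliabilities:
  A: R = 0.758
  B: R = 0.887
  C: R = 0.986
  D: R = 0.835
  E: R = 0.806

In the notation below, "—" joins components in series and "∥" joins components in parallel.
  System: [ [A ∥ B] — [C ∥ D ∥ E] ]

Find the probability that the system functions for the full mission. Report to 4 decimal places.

0.9722

Parallel (A and B): 1 − (1 − 0.758000)(1 − 0.887000) = 0.972654
Parallel (C, D, and E): 1 − (1 − 0.986000)(1 − 0.835000)(1 − 0.806000) = 0.999552
Series ([0.972654] and [0.999552]): 0.972654 × 0.999552 = 0.9722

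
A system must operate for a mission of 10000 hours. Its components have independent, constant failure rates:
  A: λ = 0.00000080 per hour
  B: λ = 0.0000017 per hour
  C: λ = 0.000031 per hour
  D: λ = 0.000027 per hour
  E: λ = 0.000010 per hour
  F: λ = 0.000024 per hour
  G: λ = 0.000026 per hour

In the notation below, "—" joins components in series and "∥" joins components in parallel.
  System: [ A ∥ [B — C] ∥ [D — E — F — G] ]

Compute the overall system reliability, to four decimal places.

0.9987

R(A) = exp(−0.00000080 × 10000) = 0.992032
R(B) = exp(−0.0000017 × 10000) = 0.983144
R(C) = exp(−0.000031 × 10000) = 0.733447
R(D) = exp(−0.000027 × 10000) = 0.763379
R(E) = exp(−0.000010 × 10000) = 0.904837
R(F) = exp(−0.000024 × 10000) = 0.786628
R(G) = exp(−0.000026 × 10000) = 0.771052
Series (B and C): 0.983144 × 0.733447 = 0.721084
Series (D, E, F, and G): 0.763379 × 0.904837 × 0.786628 × 0.771052 = 0.418951
Parallel (A, [0.721084], and [0.418951]): 1 − (1 − 0.992032)(1 − 0.721084)(1 − 0.418951) = 0.9987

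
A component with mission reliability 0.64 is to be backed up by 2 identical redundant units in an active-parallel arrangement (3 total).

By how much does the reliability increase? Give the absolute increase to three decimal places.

0.313

R_before = 0.64
R_after = 1 − (1 − 0.64)^3 = 0.953
ΔR = 0.953 − 0.64 = 0.313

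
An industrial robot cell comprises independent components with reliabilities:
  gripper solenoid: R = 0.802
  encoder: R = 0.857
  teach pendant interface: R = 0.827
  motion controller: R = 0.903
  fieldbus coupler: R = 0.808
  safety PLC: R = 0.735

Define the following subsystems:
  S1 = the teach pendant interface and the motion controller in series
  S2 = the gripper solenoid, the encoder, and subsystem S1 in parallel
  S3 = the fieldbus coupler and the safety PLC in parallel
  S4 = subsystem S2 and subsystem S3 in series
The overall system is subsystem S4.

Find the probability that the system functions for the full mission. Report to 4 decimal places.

0.9423

Series (teach pendant interface and motion controller): 0.827000 × 0.903000 = 0.746781
Parallel (gripper solenoid, encoder, and [0.746781]): 1 − (1 − 0.802000)(1 − 0.857000)(1 − 0.746781) = 0.992830
Parallel (fieldbus coupler and safety PLC): 1 − (1 − 0.808000)(1 − 0.735000) = 0.949120
Series ([0.992830] and [0.949120]): 0.992830 × 0.949120 = 0.9423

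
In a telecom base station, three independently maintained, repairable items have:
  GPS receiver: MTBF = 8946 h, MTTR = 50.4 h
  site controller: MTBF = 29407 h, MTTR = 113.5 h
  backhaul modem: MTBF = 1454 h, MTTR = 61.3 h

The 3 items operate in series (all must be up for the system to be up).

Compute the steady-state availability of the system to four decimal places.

A(GPS receiver) = MTBF/(MTBF+MTTR) = 8946/(8946+50.4) = 0.994398
A(site controller) = MTBF/(MTBF+MTTR) = 29407/(29407+113.5) = 0.996155
A(backhaul modem) = MTBF/(MTBF+MTTR) = 1454/(1454+61.3) = 0.959546
Series availability: 0.994398 × 0.996155 × 0.959546 = 0.9505

0.9505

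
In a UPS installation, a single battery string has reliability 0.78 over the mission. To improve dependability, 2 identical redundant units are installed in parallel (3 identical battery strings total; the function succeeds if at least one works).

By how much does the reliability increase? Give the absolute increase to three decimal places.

R_before = 0.78
R_after = 1 − (1 − 0.78)^3 = 0.989
ΔR = 0.989 − 0.78 = 0.209

0.209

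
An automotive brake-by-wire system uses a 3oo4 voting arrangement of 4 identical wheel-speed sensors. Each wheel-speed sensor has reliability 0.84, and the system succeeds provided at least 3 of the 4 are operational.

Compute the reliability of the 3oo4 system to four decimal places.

0.8772

R = Σ_{i=3}^{4} C(4,i) p^i (1−p)^{4−i} with p = 0.84
C(4,3)·0.84^3·0.16^1 = 0.379331
C(4,4)·0.84^4·0.16^0 = 0.497871
Sum = 0.8772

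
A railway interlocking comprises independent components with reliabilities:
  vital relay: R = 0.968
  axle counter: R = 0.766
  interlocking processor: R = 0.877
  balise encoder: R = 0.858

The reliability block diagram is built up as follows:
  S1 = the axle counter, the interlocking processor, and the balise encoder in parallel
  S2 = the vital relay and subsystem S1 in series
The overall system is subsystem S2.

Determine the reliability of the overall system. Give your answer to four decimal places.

Parallel (axle counter, interlocking processor, and balise encoder): 1 − (1 − 0.766000)(1 − 0.877000)(1 − 0.858000) = 0.995913
Series (vital relay and [0.995913]): 0.968000 × 0.995913 = 0.9640

0.9640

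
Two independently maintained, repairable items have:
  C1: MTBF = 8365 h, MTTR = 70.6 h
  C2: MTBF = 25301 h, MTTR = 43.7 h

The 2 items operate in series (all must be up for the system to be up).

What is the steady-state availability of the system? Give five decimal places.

A(C1) = MTBF/(MTBF+MTTR) = 8365/(8365+70.6) = 0.991631
A(C2) = MTBF/(MTBF+MTTR) = 25301/(25301+43.7) = 0.998276
Series availability: 0.991631 × 0.998276 = 0.98992

0.98992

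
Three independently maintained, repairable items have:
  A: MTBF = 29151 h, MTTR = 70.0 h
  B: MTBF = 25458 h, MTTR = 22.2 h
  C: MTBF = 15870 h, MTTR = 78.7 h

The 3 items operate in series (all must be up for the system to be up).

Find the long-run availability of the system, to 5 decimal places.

A(A) = MTBF/(MTBF+MTTR) = 29151/(29151+70.0) = 0.997604
A(B) = MTBF/(MTBF+MTTR) = 25458/(25458+22.2) = 0.999129
A(C) = MTBF/(MTBF+MTTR) = 15870/(15870+78.7) = 0.995065
Series availability: 0.997604 × 0.999129 × 0.995065 = 0.99182

0.99182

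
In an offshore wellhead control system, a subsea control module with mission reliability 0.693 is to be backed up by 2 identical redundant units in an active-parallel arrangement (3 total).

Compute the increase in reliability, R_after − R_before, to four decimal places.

0.2781

R_before = 0.693
R_after = 1 − (1 − 0.693)^3 = 0.9711
ΔR = 0.9711 − 0.693 = 0.2781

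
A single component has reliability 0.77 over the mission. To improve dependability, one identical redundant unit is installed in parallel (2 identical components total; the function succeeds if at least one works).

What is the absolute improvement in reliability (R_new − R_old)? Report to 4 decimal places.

0.1771

R_before = 0.77
R_after = 1 − (1 − 0.77)^2 = 0.9471
ΔR = 0.9471 − 0.77 = 0.1771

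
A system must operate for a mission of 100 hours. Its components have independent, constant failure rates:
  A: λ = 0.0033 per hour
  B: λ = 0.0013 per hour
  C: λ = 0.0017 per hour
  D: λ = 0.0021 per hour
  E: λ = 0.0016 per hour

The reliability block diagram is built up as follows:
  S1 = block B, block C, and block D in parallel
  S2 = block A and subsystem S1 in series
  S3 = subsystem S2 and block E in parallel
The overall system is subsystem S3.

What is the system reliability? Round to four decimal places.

R(A) = exp(−0.0033 × 100) = 0.718924
R(B) = exp(−0.0013 × 100) = 0.878095
R(C) = exp(−0.0017 × 100) = 0.843665
R(D) = exp(−0.0021 × 100) = 0.810584
R(E) = exp(−0.0016 × 100) = 0.852144
Parallel (B, C, and D): 1 − (1 − 0.878095)(1 − 0.843665)(1 − 0.810584) = 0.996390
Series (A and [0.996390]): 0.718924 × 0.996390 = 0.716329
Parallel ([0.716329] and E): 1 − (1 − 0.716329)(1 − 0.852144) = 0.9581

0.9581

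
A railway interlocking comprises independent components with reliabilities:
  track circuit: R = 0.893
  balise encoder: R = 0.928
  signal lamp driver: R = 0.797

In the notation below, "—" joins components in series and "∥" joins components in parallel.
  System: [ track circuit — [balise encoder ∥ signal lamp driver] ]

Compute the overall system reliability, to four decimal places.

0.8799

Parallel (balise encoder and signal lamp driver): 1 − (1 − 0.928000)(1 − 0.797000) = 0.985384
Series (track circuit and [0.985384]): 0.893000 × 0.985384 = 0.8799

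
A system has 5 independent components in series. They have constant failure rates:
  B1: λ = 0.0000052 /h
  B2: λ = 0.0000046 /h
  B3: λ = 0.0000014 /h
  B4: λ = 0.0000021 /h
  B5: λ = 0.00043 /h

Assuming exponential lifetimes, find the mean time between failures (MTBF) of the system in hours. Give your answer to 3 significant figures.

Series of exponential components: λ_sys = Σ λ_i
λ_sys = 0.0000052 + 0.0000046 + 0.0000014 + 0.0000021 + 0.00043 = 4.4330e-04 /h
MTBF = 1 / λ_sys = 2260 h

2260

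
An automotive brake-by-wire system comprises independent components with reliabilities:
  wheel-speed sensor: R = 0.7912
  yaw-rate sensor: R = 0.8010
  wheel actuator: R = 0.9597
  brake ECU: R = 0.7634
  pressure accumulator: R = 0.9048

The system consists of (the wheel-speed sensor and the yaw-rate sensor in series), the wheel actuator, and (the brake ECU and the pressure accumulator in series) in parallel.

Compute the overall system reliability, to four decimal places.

Series (wheel-speed sensor and yaw-rate sensor): 0.791200 × 0.801000 = 0.633751
Series (brake ECU and pressure accumulator): 0.763400 × 0.904800 = 0.690724
Parallel ([0.633751], wheel actuator, and [0.690724]): 1 − (1 − 0.633751)(1 − 0.959700)(1 − 0.690724) = 0.9954

0.9954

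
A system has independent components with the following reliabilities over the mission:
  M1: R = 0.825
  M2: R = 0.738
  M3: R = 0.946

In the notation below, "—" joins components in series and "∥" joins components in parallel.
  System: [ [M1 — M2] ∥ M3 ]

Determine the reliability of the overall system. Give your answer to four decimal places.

0.9789

Series (M1 and M2): 0.825000 × 0.738000 = 0.608850
Parallel ([0.608850] and M3): 1 − (1 − 0.608850)(1 − 0.946000) = 0.9789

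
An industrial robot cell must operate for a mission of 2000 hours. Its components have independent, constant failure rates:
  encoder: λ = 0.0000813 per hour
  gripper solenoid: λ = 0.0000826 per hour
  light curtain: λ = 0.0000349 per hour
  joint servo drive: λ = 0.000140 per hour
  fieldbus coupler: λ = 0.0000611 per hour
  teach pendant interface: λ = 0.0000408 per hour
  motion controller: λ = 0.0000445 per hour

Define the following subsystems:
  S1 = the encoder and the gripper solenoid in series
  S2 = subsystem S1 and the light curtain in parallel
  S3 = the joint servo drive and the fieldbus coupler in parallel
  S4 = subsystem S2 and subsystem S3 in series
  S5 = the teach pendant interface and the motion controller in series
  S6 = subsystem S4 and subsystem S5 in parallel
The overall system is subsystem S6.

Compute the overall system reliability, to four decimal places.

0.9927

R(encoder) = exp(−0.0000813 × 2000) = 0.849931
R(gripper solenoid) = exp(−0.0000826 × 2000) = 0.847724
R(light curtain) = exp(−0.0000349 × 2000) = 0.932580
R(joint servo drive) = exp(−0.000140 × 2000) = 0.755784
R(fieldbus coupler) = exp(−0.0000611 × 2000) = 0.884971
R(teach pendant interface) = exp(−0.0000408 × 2000) = 0.921641
R(motion controller) = exp(−0.0000445 × 2000) = 0.914846
Series (encoder and gripper solenoid): 0.849931 × 0.847724 = 0.720507
Parallel ([0.720507] and light curtain): 1 − (1 − 0.720507)(1 − 0.932580) = 0.981157
Parallel (joint servo drive and fieldbus coupler): 1 − (1 − 0.755784)(1 − 0.884971) = 0.971908
Series ([0.981157] and [0.971908]): 0.981157 × 0.971908 = 0.953594
Series (teach pendant interface and motion controller): 0.921641 × 0.914846 = 0.843160
Parallel ([0.953594] and [0.843160]): 1 − (1 − 0.953594)(1 − 0.843160) = 0.9927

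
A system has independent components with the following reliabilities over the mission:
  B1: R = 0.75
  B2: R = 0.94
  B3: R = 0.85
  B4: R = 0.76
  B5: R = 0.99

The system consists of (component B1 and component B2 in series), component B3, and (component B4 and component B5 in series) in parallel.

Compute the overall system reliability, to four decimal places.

0.9890

Series (B1 and B2): 0.750000 × 0.940000 = 0.705000
Series (B4 and B5): 0.760000 × 0.990000 = 0.752400
Parallel ([0.705000], B3, and [0.752400]): 1 − (1 − 0.705000)(1 − 0.850000)(1 − 0.752400) = 0.9890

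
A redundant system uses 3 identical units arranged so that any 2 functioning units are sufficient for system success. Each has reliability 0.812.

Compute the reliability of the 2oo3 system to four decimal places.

0.9073

R = Σ_{i=2}^{3} C(3,i) p^i (1−p)^{3−i} with p = 0.812
C(3,2)·0.812^2·0.188^1 = 0.371870
C(3,3)·0.812^3·0.188^0 = 0.535387
Sum = 0.9073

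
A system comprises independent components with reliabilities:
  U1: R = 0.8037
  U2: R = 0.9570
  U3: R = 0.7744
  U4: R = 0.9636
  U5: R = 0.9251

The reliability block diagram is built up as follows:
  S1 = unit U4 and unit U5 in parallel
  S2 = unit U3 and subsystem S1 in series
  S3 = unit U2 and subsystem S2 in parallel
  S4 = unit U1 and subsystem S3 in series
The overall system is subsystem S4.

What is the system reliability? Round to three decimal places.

Parallel (U4 and U5): 1 − (1 − 0.96360)(1 − 0.92510) = 0.99727
Series (U3 and [0.99727]): 0.77440 × 0.99727 = 0.77229
Parallel (U2 and [0.77229]): 1 − (1 − 0.95700)(1 − 0.77229) = 0.99021
Series (U1 and [0.99021]): 0.80370 × 0.99021 = 0.796

0.796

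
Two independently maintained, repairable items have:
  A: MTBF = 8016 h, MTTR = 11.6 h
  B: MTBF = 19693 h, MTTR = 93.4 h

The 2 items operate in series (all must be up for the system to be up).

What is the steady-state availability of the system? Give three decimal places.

0.994

A(A) = MTBF/(MTBF+MTTR) = 8016/(8016+11.6) = 0.998555
A(B) = MTBF/(MTBF+MTTR) = 19693/(19693+93.4) = 0.995280
Series availability: 0.998555 × 0.995280 = 0.994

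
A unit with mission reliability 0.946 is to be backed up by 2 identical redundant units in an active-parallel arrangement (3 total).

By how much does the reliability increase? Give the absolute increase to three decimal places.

0.054

R_before = 0.946
R_after = 1 − (1 − 0.946)^3 = 1.000
ΔR = 1.000 − 0.946 = 0.054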